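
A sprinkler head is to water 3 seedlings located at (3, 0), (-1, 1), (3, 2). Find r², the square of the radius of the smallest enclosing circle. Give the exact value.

4.515625

Call the three points A, B, C in the order given.
Side lengths²: AB² = 17, AC² = 4, BC² = 17.
Since BC² = 17 < 17 + 4 = 21, the triangle is acute, so the smallest enclosing circle is the circumcircle.
Circumcentre = (1.125, 1), r² = 4.515625.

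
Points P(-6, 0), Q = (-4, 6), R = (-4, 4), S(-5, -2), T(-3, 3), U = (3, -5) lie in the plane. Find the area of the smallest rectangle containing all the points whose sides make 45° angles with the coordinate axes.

81

In coordinates u = x + y, v = x − y the rectangle is axis-aligned; the map (x,y)→(u,v) scales areas by 2.
u-values: -6, 2, 0, -7, 0, -2; range = 2 − (-7) = 9.
v-values: -6, -10, -8, -3, -6, 8; range = 8 − (-10) = 18.
Area = (9 × 18) / 2 = 81.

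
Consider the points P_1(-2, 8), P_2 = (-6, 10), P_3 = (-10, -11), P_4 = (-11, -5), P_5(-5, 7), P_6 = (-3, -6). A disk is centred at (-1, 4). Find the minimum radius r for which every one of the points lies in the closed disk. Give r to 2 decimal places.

The required radius is the distance from (-1, 4) to the farthest point.
Squared distances: 17, 61, 306, 181, 25, 104.
Maximum is 306, attained at P_3.
r = √306 ≈ 17.49.

17.49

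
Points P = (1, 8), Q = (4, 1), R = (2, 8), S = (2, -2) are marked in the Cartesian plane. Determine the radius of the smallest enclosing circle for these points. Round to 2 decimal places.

The minimum enclosing circle of a finite set is fixed by two of the points (as a diameter) or three (as a circumcircle).
The farthest pair is P–S with squared distance 101. The circle on this segment as diameter has centre (1.5, 3) and r² = 101/4 = 25.25.
Check Q: distance² to centre = 10.25 ≤ 25.25, so it lies inside.
All remaining points lie in this disk, and no smaller disk contains both endpoints, so this is the minimum enclosing circle.
r = √(25.25) ≈ 5.02.

5.02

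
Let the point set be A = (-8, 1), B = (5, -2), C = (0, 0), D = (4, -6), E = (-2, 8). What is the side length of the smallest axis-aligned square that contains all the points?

14

The bounding box has width 13 and height 14.
An axis-aligned square enclosing the set must have side ≥ max(width, height).
So the minimum side is max(13, 14) = 14.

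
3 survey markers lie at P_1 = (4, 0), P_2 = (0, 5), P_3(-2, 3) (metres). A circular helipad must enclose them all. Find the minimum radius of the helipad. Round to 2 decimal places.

3.37

Side lengths²: P_1P_2² = 41, P_1P_3² = 45, P_2P_3² = 8.
Since P_1P_3² = 45 < 41 + 8 = 49, the triangle is acute, so the smallest enclosing circle is the circumcircle.
Circumcentre = (7/6, 11/6), r² = 205/18.
r = √(205/18) ≈ 3.37.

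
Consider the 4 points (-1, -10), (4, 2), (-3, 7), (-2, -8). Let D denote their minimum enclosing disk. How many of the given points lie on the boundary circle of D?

2

A smallest enclosing disk is always determined by at most three of the input points on its boundary.
The farthest pair is (-1, -10)–(-3, 7) with squared distance 293. The circle on this segment as diameter has centre (-2, -1.5) and r² = 293/4 = 73.25.
Check (4, 2): distance² to centre = 48.25 ≤ 73.25, so it lies inside.
All remaining points lie in this disk, and no smaller disk contains both endpoints, so this is the minimum enclosing circle.
The points at distance exactly r from the centre are (-1, -10), (-3, 7) — 2 points.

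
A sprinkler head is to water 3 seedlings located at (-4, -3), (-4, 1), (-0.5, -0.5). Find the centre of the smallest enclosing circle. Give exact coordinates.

Call the three points A, B, C in the order given.
Side lengths²: AB² = 16, AC² = 18.5, BC² = 14.5.
Since AC² = 18.5 < 16 + 14.5 = 30.5, the triangle is acute, so the smallest enclosing circle is the circumcircle.
Circumcentre = (-39/14, -1), r² = 1073/196.
Centre = (-39/14, -1).

(-39/14, -1)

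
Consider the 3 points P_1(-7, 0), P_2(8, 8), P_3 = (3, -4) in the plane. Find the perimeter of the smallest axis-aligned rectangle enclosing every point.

54

Width = max x − min x = 8 − (-7) = 15.
Height = max y − min y = 8 − (-4) = 12.
Perimeter = 2(15 + 12) = 54.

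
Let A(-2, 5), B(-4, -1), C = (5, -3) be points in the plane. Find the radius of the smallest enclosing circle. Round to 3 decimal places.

5.343

Side lengths²: AB² = 40, AC² = 113, BC² = 85.
Since AC² = 113 < 85 + 40 = 125, the triangle is acute, so the smallest enclosing circle is the circumcircle.
Circumcentre = (63/58, 37/58), r² = 48025/1682.
r = √(48025/1682) ≈ 5.343.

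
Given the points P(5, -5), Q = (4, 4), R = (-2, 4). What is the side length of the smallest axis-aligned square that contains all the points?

The bounding box has width 7 and height 9.
An axis-aligned square enclosing the set must have side ≥ max(width, height).
So the minimum side is max(7, 9) = 9.

9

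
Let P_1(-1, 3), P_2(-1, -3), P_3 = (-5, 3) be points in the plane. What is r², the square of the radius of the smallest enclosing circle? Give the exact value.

Side lengths²: P_1P_2² = 36, P_1P_3² = 16, P_2P_3² = 52.
Since P_2P_3² = 52 ≥ 36 + 16 = 52, the angle opposite P_2P_3 is not acute, so the smallest enclosing circle has P_2P_3 as diameter.
Centre = midpoint of P_2P_3 = (-3, 0), r² = 52/4 = 13.

13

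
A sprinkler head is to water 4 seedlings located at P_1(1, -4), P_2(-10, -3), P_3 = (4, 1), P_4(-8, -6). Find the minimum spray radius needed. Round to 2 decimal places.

7.28

A smallest enclosing disk is always determined by at most three of the input points on its boundary.
The farthest pair is P_2–P_3 with squared distance 212. The circle on this segment as diameter has centre (-3, -1) and r² = 212/4 = 53.
Check P_1: distance² to centre = 25 ≤ 53, so it lies inside.
All remaining points lie in this disk, and no smaller disk contains both endpoints, so this is the minimum enclosing circle.
r = √53 ≈ 7.28.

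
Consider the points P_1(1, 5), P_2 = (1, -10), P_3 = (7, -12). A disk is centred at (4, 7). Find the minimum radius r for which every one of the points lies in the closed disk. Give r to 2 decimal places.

19.24

The required radius is the distance from (4, 7) to the farthest point.
Squared distances: 13, 298, 370.
Maximum is 370, attained at P_3.
r = √370 ≈ 19.24.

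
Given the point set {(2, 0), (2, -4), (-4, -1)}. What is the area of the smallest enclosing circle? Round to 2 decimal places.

36.32

Call the three points A, B, C in the order given.
Side lengths²: AB² = 16, AC² = 37, BC² = 45.
Since BC² = 45 < 37 + 16 = 53, the triangle is acute, so the smallest enclosing circle is the circumcircle.
Circumcentre = (-0.75, -2), r² = 11.5625.
Area = π·r² = π·11.5625 ≈ 36.32.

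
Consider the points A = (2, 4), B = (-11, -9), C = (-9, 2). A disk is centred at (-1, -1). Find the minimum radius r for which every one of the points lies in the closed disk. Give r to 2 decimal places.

12.81

The required radius is the distance from (-1, -1) to the farthest point.
Squared distances: 34, 164, 73.
Maximum is 164, attained at B.
r = √164 ≈ 12.81.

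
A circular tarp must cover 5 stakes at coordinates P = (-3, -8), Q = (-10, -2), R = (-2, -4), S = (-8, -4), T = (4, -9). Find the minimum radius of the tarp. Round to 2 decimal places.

7.83

The minimum enclosing circle of a finite set is fixed by two of the points (as a diameter) or three (as a circumcircle).
The farthest pair is Q–T with squared distance 245. The circle on this segment as diameter has centre (-3, -5.5) and r² = 245/4 = 61.25.
Check P: distance² to centre = 6.25 ≤ 61.25, so it lies inside.
All remaining points lie in this disk, and no smaller disk contains both endpoints, so this is the minimum enclosing circle.
r = √(61.25) ≈ 7.83.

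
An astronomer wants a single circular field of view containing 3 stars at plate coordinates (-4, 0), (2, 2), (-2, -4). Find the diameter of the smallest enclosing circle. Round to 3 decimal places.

Call the three points A, B, C in the order given.
Side lengths²: AB² = 40, AC² = 20, BC² = 52.
Since BC² = 52 < 40 + 20 = 60, the triangle is acute, so the smallest enclosing circle is the circumcircle.
Circumcentre = (-3/7, -5/7), r² = 650/49.
Diameter = 2r = 2√(650/49) ≈ 7.284.

7.284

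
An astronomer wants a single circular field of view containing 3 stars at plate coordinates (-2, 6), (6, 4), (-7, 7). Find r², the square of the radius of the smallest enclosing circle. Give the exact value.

Call the three points A, B, C in the order given.
Side lengths²: AB² = 68, AC² = 26, BC² = 178.
Since BC² = 178 ≥ 68 + 26 = 94, the angle opposite BC is not acute, so the smallest enclosing circle has BC as diameter.
Centre = midpoint of BC = (-0.5, 5.5), r² = 178/4 = 44.5.

44.5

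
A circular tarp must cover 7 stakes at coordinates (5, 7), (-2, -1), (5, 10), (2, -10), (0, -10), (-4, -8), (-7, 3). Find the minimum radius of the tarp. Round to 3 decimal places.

10.308

The farthest pair is (5, 10)–(0, -10) with squared distance 425. The circle on this segment as diameter has centre (2.5, 0) and r² = 425/4 = 106.25.
Check (5, 7): distance² to centre = 55.25 ≤ 106.25, so it lies inside.
All remaining points lie in this disk, and no smaller disk contains both endpoints, so this is the minimum enclosing circle.
r = √(106.25) ≈ 10.308.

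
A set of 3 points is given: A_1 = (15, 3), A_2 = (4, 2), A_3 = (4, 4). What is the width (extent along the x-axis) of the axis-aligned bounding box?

11

max x = 15, min x = 4, so width = 11.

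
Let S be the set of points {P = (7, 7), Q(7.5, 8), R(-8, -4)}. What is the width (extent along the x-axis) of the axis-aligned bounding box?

15.5

max x = 7.5, min x = -8, so width = 15.5.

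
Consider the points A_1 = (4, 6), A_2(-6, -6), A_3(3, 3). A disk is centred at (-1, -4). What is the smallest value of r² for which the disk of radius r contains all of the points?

The required radius is the distance from (-1, -4) to the farthest point.
Squared distances: 125, 29, 65.
Maximum is 125, attained at A_1.

125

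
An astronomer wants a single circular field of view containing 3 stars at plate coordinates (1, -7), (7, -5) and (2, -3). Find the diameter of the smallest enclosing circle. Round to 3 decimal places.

6.383

Call the three points A, B, C in the order given.
Side lengths²: AB² = 40, AC² = 17, BC² = 29.
Since AB² = 40 < 29 + 17 = 46, the triangle is acute, so the smallest enclosing circle is the circumcircle.
Circumcentre = (85/22, -123/22), r² = 2465/242.
Diameter = 2r = 2√(2465/242) ≈ 6.383.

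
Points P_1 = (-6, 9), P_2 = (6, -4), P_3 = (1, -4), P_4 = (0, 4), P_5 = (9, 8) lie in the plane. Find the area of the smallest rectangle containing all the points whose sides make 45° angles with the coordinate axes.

250

In coordinates u = x + y, v = x − y the rectangle is axis-aligned; the map (x,y)→(u,v) scales areas by 2.
u-values: 3, 2, -3, 4, 17; range = 17 − (-3) = 20.
v-values: -15, 10, 5, -4, 1; range = 10 − (-15) = 25.
Area = (20 × 25) / 2 = 250.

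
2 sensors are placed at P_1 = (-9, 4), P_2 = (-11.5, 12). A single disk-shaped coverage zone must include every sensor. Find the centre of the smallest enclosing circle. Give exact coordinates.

(-10.25, 8)

The smallest circle enclosing two points has them as diameter endpoints.
Centre = midpoint = (-10.25, 8); r² = |P_1P_2|²/4 = 70.25/4 = 17.5625.
Centre = (-10.25, 8).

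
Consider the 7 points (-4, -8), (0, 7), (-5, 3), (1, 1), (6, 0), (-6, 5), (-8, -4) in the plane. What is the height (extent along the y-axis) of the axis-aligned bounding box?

max y = 7, min y = -8, so height = 15.

15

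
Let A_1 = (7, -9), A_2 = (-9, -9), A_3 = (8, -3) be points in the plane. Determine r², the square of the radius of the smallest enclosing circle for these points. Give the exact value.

81.25

Side lengths²: A_1A_2² = 256, A_1A_3² = 37, A_2A_3² = 325.
Since A_2A_3² = 325 ≥ 256 + 37 = 293, the angle opposite A_2A_3 is not acute, so the smallest enclosing circle has A_2A_3 as diameter.
Centre = midpoint of A_2A_3 = (-0.5, -6), r² = 325/4 = 81.25.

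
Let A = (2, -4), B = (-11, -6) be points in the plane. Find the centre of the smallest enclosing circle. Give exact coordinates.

(-4.5, -5)

The smallest circle enclosing two points has them as diameter endpoints.
Centre = midpoint = (-4.5, -5); r² = |AB|²/4 = 173/4 = 43.25.
Centre = (-4.5, -5).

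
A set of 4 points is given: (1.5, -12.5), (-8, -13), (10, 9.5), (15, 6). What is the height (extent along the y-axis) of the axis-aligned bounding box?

max y = 9.5, min y = -13, so height = 22.5.

22.5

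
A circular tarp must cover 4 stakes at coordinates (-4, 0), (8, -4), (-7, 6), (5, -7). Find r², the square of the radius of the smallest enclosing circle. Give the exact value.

The minimum enclosing circle is determined by three boundary points: (8, -4), (-7, 6), (5, -7).
Their circumcentre is (0.3, 0.7) with r² = 81.38.
The farthest remaining point (-4, 0) is at distance² 18.98 ≤ 81.38.

81.38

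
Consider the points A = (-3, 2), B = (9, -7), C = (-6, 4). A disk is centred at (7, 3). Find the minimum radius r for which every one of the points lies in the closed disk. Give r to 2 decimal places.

The required radius is the distance from (7, 3) to the farthest point.
Squared distances: 101, 104, 170.
Maximum is 170, attained at C.
r = √170 ≈ 13.04.

13.04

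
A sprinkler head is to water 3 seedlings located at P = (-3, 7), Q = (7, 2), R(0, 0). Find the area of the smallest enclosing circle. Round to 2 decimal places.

98.17

Side lengths²: PQ² = 125, PR² = 58, QR² = 53.
Since PQ² = 125 ≥ 58 + 53 = 111, the angle opposite PQ is not acute, so the smallest enclosing circle has PQ as diameter.
Centre = midpoint of PQ = (2, 4.5), r² = 125/4 = 31.25.
Area = π·r² = π·31.25 ≈ 98.17.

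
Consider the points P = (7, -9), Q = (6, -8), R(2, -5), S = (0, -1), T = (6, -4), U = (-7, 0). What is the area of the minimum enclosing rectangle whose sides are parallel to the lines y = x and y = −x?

In coordinates u = x + y, v = x − y the rectangle is axis-aligned; the map (x,y)→(u,v) scales areas by 2.
u-values: -2, -2, -3, -1, 2, -7; range = 2 − (-7) = 9.
v-values: 16, 14, 7, 1, 10, -7; range = 16 − (-7) = 23.
Area = (9 × 23) / 2 = 103.5.

103.5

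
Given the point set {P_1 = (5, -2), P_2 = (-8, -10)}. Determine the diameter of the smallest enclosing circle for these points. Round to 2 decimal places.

15.26

The smallest circle enclosing two points has them as diameter endpoints.
Centre = midpoint = (-1.5, -6); r² = |P_1P_2|²/4 = 233/4 = 58.25.
Diameter = 2r = 2√(58.25) ≈ 15.26.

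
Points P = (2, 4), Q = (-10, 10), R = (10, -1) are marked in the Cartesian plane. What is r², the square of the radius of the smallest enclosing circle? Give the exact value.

Side lengths²: PQ² = 180, PR² = 89, QR² = 521.
Since QR² = 521 ≥ 180 + 89 = 269, the angle opposite QR is not acute, so the smallest enclosing circle has QR as diameter.
Centre = midpoint of QR = (0, 4.5), r² = 521/4 = 130.25.

130.25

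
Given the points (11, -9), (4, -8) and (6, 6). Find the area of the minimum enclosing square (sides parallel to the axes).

The bounding box has width 7 and height 15.
An axis-aligned square enclosing the set must have side ≥ max(width, height).
So the minimum side is max(7, 15) = 15.
Area = 15² = 225.

225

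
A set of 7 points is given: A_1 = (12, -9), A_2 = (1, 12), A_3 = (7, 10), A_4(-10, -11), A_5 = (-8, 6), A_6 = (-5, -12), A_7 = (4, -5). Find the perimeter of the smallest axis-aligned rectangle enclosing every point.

92

Width = max x − min x = 12 − (-10) = 22.
Height = max y − min y = 12 − (-12) = 24.
Perimeter = 2(22 + 24) = 92.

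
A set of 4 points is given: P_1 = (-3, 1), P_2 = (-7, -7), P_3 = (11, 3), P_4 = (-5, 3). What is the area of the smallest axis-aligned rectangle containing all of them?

x ranges over [-7, 11], width 18.
y ranges over [-7, 3], height 10.
Area = 18 × 10 = 180.

180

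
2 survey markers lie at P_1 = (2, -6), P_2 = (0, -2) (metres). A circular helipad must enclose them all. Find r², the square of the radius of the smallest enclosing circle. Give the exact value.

5

The smallest circle enclosing two points has them as diameter endpoints.
Centre = midpoint = (1, -4); r² = |P_1P_2|²/4 = 20/4 = 5.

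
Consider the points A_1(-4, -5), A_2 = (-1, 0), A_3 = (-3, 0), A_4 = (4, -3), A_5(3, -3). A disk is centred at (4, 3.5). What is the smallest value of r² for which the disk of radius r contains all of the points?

136.25

The required radius is the distance from (4, 3.5) to the farthest point.
Squared distances: 136.25, 37.25, 61.25, 42.25, 43.25.
Maximum is 136.25, attained at A_1.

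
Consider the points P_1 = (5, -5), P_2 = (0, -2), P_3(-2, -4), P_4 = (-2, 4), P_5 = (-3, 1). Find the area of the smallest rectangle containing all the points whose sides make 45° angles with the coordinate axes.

In coordinates u = x + y, v = x − y the rectangle is axis-aligned; the map (x,y)→(u,v) scales areas by 2.
u-values: 0, -2, -6, 2, -2; range = 2 − (-6) = 8.
v-values: 10, 2, 2, -6, -4; range = 10 − (-6) = 16.
Area = (8 × 16) / 2 = 64.

64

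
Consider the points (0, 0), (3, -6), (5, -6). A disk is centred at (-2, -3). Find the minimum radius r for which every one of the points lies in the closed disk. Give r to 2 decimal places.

The required radius is the distance from (-2, -3) to the farthest point.
Squared distances: 13, 34, 58.
Maximum is 58, attained at (5, -6).
r = √58 ≈ 7.62.

7.62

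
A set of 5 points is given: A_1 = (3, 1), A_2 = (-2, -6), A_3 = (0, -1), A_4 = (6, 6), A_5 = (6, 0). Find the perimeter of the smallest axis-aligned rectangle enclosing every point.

Width = max x − min x = 6 − (-2) = 8.
Height = max y − min y = 6 − (-6) = 12.
Perimeter = 2(8 + 12) = 40.

40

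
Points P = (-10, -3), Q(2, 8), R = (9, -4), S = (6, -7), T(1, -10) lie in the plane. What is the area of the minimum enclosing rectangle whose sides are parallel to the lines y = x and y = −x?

In coordinates u = x + y, v = x − y the rectangle is axis-aligned; the map (x,y)→(u,v) scales areas by 2.
u-values: -13, 10, 5, -1, -9; range = 10 − (-13) = 23.
v-values: -7, -6, 13, 13, 11; range = 13 − (-7) = 20.
Area = (23 × 20) / 2 = 230.

230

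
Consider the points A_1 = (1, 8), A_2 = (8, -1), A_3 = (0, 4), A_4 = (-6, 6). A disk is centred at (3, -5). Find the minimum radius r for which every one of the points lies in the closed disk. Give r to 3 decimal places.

14.213

The required radius is the distance from (3, -5) to the farthest point.
Squared distances: 173, 41, 90, 202.
Maximum is 202, attained at A_4.
r = √202 ≈ 14.213.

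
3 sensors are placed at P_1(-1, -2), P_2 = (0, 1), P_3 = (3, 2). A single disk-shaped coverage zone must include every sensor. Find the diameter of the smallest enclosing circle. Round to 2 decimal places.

5.66

Side lengths²: P_1P_2² = 10, P_1P_3² = 32, P_2P_3² = 10.
Since P_1P_3² = 32 ≥ 10 + 10 = 20, the angle opposite P_1P_3 is not acute, so the smallest enclosing circle has P_1P_3 as diameter.
Centre = midpoint of P_1P_3 = (1, 0), r² = 32/4 = 8.
Diameter = 2r = 2√8 ≈ 5.66.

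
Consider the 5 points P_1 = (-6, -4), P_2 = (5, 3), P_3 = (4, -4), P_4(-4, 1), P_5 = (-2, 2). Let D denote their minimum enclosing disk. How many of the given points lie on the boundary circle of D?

A smallest enclosing disk is always determined by at most three of the input points on its boundary.
The farthest pair is P_1–P_2 with squared distance 170. The circle on this segment as diameter has centre (-0.5, -0.5) and r² = 170/4 = 42.5.
Check P_3: distance² to centre = 32.5 ≤ 42.5, so it lies inside.
All remaining points lie in this disk, and no smaller disk contains both endpoints, so this is the minimum enclosing circle.
The points at distance exactly r from the centre are P_1, P_2 — 2 points.

2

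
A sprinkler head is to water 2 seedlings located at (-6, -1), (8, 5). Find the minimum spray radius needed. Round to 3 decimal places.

The smallest circle enclosing two points has them as diameter endpoints.
Centre = midpoint = (1, 2); r² = |(-6, -1)−(8, 5)|²/4 = 232/4 = 58.
r = √58 ≈ 7.616.

7.616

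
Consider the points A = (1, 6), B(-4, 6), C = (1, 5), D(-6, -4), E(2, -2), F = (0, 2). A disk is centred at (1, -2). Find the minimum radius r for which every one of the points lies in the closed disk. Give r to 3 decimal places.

The required radius is the distance from (1, -2) to the farthest point.
Squared distances: 64, 89, 49, 53, 1, 17.
Maximum is 89, attained at B.
r = √89 ≈ 9.434.

9.434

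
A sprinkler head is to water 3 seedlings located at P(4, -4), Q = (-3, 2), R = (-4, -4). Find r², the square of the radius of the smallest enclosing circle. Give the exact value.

3145/144

Side lengths²: PQ² = 85, PR² = 64, QR² = 37.
Since PQ² = 85 < 64 + 37 = 101, the triangle is acute, so the smallest enclosing circle is the circumcircle.
Circumcentre = (0, -19/12), r² = 3145/144.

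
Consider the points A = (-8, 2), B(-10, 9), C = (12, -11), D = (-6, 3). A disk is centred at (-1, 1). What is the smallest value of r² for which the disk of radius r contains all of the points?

313

The required radius is the distance from (-1, 1) to the farthest point.
Squared distances: 50, 145, 313, 29.
Maximum is 313, attained at C.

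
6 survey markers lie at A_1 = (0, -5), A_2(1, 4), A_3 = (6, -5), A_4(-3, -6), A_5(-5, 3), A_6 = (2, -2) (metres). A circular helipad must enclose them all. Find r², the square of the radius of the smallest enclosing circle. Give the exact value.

The farthest pair is A_3–A_5 with squared distance 185. The circle on this segment as diameter has centre (0.5, -1) and r² = 185/4 = 46.25.
Check A_1: distance² to centre = 16.25 ≤ 46.25, so it lies inside.
All remaining points lie in this disk, and no smaller disk contains both endpoints, so this is the minimum enclosing circle.

46.25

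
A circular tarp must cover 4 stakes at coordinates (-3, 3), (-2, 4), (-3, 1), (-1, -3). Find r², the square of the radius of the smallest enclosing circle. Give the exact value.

12.5

A smallest enclosing disk is always determined by at most three of the input points on its boundary.
The farthest pair is (-2, 4)–(-1, -3) with squared distance 50. The circle on this segment as diameter has centre (-1.5, 0.5) and r² = 50/4 = 12.5.
Check (-3, 3): distance² to centre = 8.5 ≤ 12.5, so it lies inside.
All remaining points lie in this disk, and no smaller disk contains both endpoints, so this is the minimum enclosing circle.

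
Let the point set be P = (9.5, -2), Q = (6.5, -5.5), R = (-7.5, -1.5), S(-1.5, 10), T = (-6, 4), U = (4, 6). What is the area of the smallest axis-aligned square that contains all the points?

The bounding box has width 17 and height 15.5.
An axis-aligned square enclosing the set must have side ≥ max(width, height).
So the minimum side is max(17, 15.5) = 17.
Area = 17² = 289.

289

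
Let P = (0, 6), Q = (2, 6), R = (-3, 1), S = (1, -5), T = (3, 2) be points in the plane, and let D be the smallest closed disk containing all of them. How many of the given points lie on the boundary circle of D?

3

The minimum enclosing circle of a finite set is fixed by two of the points (as a diameter) or three (as a circumcircle).
The minimum enclosing circle is determined by three boundary points: P, Q, S.
Their circumcentre is (1, 6/11) with r² = 3721/121.
The farthest remaining point R is at distance² 1961/121 ≤ 3721/121.
The points at distance exactly r from the centre are P, Q, S — 3 points.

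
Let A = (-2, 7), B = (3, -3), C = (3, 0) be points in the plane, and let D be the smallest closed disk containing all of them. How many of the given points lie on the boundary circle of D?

Side lengths²: AB² = 125, AC² = 74, BC² = 9.
Since AB² = 125 ≥ 74 + 9 = 83, the angle opposite AB is not acute, so the smallest enclosing circle has AB as diameter.
Centre = midpoint of AB = (0.5, 2), r² = 125/4 = 31.25.
The points at distance exactly r from the centre are A, B — 2 points.

2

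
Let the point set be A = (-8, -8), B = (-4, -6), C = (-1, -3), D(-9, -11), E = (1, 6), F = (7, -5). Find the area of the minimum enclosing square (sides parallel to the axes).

289

The bounding box has width 16 and height 17.
An axis-aligned square enclosing the set must have side ≥ max(width, height).
So the minimum side is max(16, 17) = 17.
Area = 17² = 289.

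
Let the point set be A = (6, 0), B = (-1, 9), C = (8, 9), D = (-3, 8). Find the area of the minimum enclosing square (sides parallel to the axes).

The bounding box has width 11 and height 9.
An axis-aligned square enclosing the set must have side ≥ max(width, height).
So the minimum side is max(11, 9) = 11.
Area = 11² = 121.

121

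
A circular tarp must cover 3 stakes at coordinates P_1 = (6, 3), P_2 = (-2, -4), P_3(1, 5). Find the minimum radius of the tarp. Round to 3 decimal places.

5.324

Side lengths²: P_1P_2² = 113, P_1P_3² = 29, P_2P_3² = 90.
Since P_1P_2² = 113 < 90 + 29 = 119, the triangle is acute, so the smallest enclosing circle is the circumcircle.
Circumcentre = (61/34, -9/34), r² = 16385/578.
r = √(16385/578) ≈ 5.324.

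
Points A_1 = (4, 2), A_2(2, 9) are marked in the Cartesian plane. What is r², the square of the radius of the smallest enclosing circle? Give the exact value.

The smallest circle enclosing two points has them as diameter endpoints.
Centre = midpoint = (3, 5.5); r² = |A_1A_2|²/4 = 53/4 = 13.25.

13.25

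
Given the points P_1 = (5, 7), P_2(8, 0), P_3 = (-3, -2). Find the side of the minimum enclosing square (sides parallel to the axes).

The bounding box has width 11 and height 9.
An axis-aligned square enclosing the set must have side ≥ max(width, height).
So the minimum side is max(11, 9) = 11.

11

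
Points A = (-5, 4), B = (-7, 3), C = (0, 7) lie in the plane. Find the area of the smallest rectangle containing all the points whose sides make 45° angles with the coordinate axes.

16.5

In coordinates u = x + y, v = x − y the rectangle is axis-aligned; the map (x,y)→(u,v) scales areas by 2.
u-values: -1, -4, 7; range = 7 − (-4) = 11.
v-values: -9, -10, -7; range = -7 − (-10) = 3.
Area = (11 × 3) / 2 = 16.5.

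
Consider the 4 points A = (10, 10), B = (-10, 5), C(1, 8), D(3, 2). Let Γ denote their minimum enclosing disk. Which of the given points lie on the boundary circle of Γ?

By Welzl's lemma the MEC is supported by two points (diametrically opposite) or three points (on a circumcircle).
The farthest pair is A–B with squared distance 425. The circle on this segment as diameter has centre (0, 7.5) and r² = 425/4 = 106.25.
Check C: distance² to centre = 1.25 ≤ 106.25, so it lies inside.
All remaining points lie in this disk, and no smaller disk contains both endpoints, so this is the minimum enclosing circle.
The points at distance exactly r from the centre are A, B — 2 points.

A, B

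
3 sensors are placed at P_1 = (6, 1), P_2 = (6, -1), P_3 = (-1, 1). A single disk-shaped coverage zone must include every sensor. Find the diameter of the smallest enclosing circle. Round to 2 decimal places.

Side lengths²: P_1P_2² = 4, P_1P_3² = 49, P_2P_3² = 53.
Since P_2P_3² = 53 ≥ 49 + 4 = 53, the angle opposite P_2P_3 is not acute, so the smallest enclosing circle has P_2P_3 as diameter.
Centre = midpoint of P_2P_3 = (2.5, 0), r² = 53/4 = 13.25.
Diameter = 2r = 2√(13.25) ≈ 7.28.

7.28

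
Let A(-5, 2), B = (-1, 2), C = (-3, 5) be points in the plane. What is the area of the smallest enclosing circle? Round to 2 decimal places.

Side lengths²: AB² = 16, AC² = 13, BC² = 13.
Since AB² = 16 < 13 + 13 = 26, the triangle is acute, so the smallest enclosing circle is the circumcircle.
Circumcentre = (-3, 17/6), r² = 169/36.
Area = π·r² = π·169/36 ≈ 14.75.

14.75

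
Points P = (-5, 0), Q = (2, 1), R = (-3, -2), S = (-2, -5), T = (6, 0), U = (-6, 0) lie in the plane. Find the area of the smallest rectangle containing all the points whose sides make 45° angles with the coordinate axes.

78

In coordinates u = x + y, v = x − y the rectangle is axis-aligned; the map (x,y)→(u,v) scales areas by 2.
u-values: -5, 3, -5, -7, 6, -6; range = 6 − (-7) = 13.
v-values: -5, 1, -1, 3, 6, -6; range = 6 − (-6) = 12.
Area = (13 × 12) / 2 = 78.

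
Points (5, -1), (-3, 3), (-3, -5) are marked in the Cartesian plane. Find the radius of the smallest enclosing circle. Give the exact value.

Call the three points A, B, C in the order given.
Side lengths²: AB² = 80, AC² = 80, BC² = 64.
Since AC² = 80 < 80 + 64 = 144, the triangle is acute, so the smallest enclosing circle is the circumcircle.
Circumcentre = (0, -1), r² = 25.
r = √25 = 5.

5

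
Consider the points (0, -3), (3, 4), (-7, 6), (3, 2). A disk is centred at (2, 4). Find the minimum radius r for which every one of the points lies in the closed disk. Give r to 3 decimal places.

9.220

The required radius is the distance from (2, 4) to the farthest point.
Squared distances: 53, 1, 85, 5.
Maximum is 85, attained at (-7, 6).
r = √85 ≈ 9.220.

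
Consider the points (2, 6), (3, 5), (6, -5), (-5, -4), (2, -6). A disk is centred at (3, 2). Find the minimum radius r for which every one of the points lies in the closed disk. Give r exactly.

The required radius is the distance from (3, 2) to the farthest point.
Squared distances: 17, 9, 58, 100, 65.
Maximum is 100, attained at (-5, -4).
r = √100 = 10.

10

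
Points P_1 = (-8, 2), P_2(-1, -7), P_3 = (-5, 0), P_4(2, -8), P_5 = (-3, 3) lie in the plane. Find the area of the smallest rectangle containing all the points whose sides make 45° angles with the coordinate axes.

80

In coordinates u = x + y, v = x − y the rectangle is axis-aligned; the map (x,y)→(u,v) scales areas by 2.
u-values: -6, -8, -5, -6, 0; range = 0 − (-8) = 8.
v-values: -10, 6, -5, 10, -6; range = 10 − (-10) = 20.
Area = (8 × 20) / 2 = 80.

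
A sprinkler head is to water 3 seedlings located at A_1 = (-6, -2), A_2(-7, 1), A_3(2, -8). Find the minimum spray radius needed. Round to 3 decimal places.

Side lengths²: A_1A_2² = 10, A_1A_3² = 100, A_2A_3² = 162.
Since A_2A_3² = 162 ≥ 100 + 10 = 110, the angle opposite A_2A_3 is not acute, so the smallest enclosing circle has A_2A_3 as diameter.
Centre = midpoint of A_2A_3 = (-2.5, -3.5), r² = 162/4 = 40.5.
r = √(40.5) ≈ 6.364.

6.364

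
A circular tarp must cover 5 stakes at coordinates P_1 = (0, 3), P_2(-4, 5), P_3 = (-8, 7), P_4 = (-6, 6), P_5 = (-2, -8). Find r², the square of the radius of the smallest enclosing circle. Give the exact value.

65.25

The minimum enclosing circle of a finite set is fixed by two of the points (as a diameter) or three (as a circumcircle).
The farthest pair is P_3–P_5 with squared distance 261. The circle on this segment as diameter has centre (-5, -0.5) and r² = 261/4 = 65.25.
Check P_1: distance² to centre = 37.25 ≤ 65.25, so it lies inside.
All remaining points lie in this disk, and no smaller disk contains both endpoints, so this is the minimum enclosing circle.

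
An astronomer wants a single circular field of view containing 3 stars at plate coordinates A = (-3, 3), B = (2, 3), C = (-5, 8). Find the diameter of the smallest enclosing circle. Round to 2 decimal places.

8.60

Side lengths²: AB² = 25, AC² = 29, BC² = 74.
Since BC² = 74 ≥ 29 + 25 = 54, the angle opposite BC is not acute, so the smallest enclosing circle has BC as diameter.
Centre = midpoint of BC = (-1.5, 5.5), r² = 74/4 = 18.5.
Diameter = 2r = 2√(18.5) ≈ 8.60.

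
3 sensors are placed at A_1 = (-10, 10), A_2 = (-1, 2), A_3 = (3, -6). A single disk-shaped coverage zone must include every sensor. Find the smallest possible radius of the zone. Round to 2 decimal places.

Side lengths²: A_1A_2² = 145, A_1A_3² = 425, A_2A_3² = 80.
Since A_1A_3² = 425 ≥ 145 + 80 = 225, the angle opposite A_1A_3 is not acute, so the smallest enclosing circle has A_1A_3 as diameter.
Centre = midpoint of A_1A_3 = (-3.5, 2), r² = 425/4 = 106.25.
r = √(106.25) ≈ 10.31.

10.31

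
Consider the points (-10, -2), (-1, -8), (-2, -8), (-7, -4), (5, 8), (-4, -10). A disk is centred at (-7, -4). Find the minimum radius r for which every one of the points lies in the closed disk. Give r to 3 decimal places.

16.971

The required radius is the distance from (-7, -4) to the farthest point.
Squared distances: 13, 52, 41, 0, 288, 45.
Maximum is 288, attained at (5, 8).
r = √288 ≈ 16.971.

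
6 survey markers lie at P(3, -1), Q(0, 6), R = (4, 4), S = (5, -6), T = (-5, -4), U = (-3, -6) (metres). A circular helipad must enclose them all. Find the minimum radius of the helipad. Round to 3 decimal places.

A smallest enclosing disk is always determined by at most three of the input points on its boundary.
The minimum enclosing circle is determined by three boundary points: Q, S, T.
Their circumcentre is (19/22, -15/22) with r² = 10985/242.
The farthest remaining point U is at distance² 10457/242 ≤ 10985/242.
r = √(10985/242) ≈ 6.737.

6.737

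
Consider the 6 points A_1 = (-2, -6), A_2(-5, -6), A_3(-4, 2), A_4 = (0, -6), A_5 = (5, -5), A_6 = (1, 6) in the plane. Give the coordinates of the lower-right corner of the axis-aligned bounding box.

x-range [-5, 5], y-range [-6, 6].
The lower-right corner is (5, -6).

(5, -6)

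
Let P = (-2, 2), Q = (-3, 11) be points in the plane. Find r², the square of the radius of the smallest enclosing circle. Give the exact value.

20.5

The smallest circle enclosing two points has them as diameter endpoints.
Centre = midpoint = (-2.5, 6.5); r² = |PQ|²/4 = 82/4 = 20.5.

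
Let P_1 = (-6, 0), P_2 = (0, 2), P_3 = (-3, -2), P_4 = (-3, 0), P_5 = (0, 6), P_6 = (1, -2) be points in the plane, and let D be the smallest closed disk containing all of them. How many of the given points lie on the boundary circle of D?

3

The minimum enclosing circle of a finite set is fixed by two of the points (as a diameter) or three (as a circumcircle).
The minimum enclosing circle is determined by three boundary points: P_1, P_5, P_6.
Their circumcentre is (-31/18, 31/18) with r² = 3445/162.
The farthest remaining point P_3 is at distance² 2509/162 ≤ 3445/162.
The points at distance exactly r from the centre are P_1, P_5, P_6 — 3 points.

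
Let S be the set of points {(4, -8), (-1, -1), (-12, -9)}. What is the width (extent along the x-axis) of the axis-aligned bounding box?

max x = 4, min x = -12, so width = 16.

16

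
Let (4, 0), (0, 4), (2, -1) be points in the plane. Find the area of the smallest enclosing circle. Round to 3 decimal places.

Call the three points A, B, C in the order given.
Side lengths²: AB² = 32, AC² = 5, BC² = 29.
Since AB² = 32 < 29 + 5 = 34, the triangle is acute, so the smallest enclosing circle is the circumcircle.
Circumcentre = (11/6, 11/6), r² = 145/18.
Area = π·r² = π·145/18 ≈ 25.307.

25.307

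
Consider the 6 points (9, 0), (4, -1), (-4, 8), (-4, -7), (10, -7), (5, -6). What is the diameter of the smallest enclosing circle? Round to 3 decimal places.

The minimum enclosing circle of a finite set is fixed by two of the points (as a diameter) or three (as a circumcircle).
The farthest pair is (-4, 8)–(10, -7) with squared distance 421. The circle on this segment as diameter has centre (3, 0.5) and r² = 421/4 = 105.25.
Check (9, 0): distance² to centre = 36.25 ≤ 105.25, so it lies inside.
All remaining points lie in this disk, and no smaller disk contains both endpoints, so this is the minimum enclosing circle.
Diameter = 2r = 2√(105.25) ≈ 20.518.

20.518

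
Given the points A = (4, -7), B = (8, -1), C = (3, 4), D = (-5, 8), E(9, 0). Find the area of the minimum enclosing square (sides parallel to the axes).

225

The bounding box has width 14 and height 15.
An axis-aligned square enclosing the set must have side ≥ max(width, height).
So the minimum side is max(14, 15) = 15.
Area = 15² = 225.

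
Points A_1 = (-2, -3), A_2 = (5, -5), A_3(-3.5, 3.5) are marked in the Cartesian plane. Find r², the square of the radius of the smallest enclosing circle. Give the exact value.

36.125

Side lengths²: A_1A_2² = 53, A_1A_3² = 44.5, A_2A_3² = 144.5.
Since A_2A_3² = 144.5 ≥ 53 + 44.5 = 97.5, the angle opposite A_2A_3 is not acute, so the smallest enclosing circle has A_2A_3 as diameter.
Centre = midpoint of A_2A_3 = (0.75, -0.75), r² = 144.5/4 = 36.125.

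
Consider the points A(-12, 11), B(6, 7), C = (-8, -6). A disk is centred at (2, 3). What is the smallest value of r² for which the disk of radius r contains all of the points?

The required radius is the distance from (2, 3) to the farthest point.
Squared distances: 260, 32, 181.
Maximum is 260, attained at A.

260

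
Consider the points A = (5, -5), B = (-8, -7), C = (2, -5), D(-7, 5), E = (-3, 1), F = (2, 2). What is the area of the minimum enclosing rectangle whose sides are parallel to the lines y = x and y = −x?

In coordinates u = x + y, v = x − y the rectangle is axis-aligned; the map (x,y)→(u,v) scales areas by 2.
u-values: 0, -15, -3, -2, -2, 4; range = 4 − (-15) = 19.
v-values: 10, -1, 7, -12, -4, 0; range = 10 − (-12) = 22.
Area = (19 × 22) / 2 = 209.

209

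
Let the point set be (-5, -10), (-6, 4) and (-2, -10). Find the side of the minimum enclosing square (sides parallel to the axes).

The bounding box has width 4 and height 14.
An axis-aligned square enclosing the set must have side ≥ max(width, height).
So the minimum side is max(4, 14) = 14.

14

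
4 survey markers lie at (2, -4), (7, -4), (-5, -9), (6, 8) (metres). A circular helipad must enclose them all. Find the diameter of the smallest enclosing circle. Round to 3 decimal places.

The farthest pair is (-5, -9)–(6, 8) with squared distance 410. The circle on this segment as diameter has centre (0.5, -0.5) and r² = 410/4 = 102.5.
Check (2, -4): distance² to centre = 14.5 ≤ 102.5, so it lies inside.
All remaining points lie in this disk, and no smaller disk contains both endpoints, so this is the minimum enclosing circle.
Diameter = 2r = 2√(102.5) ≈ 20.248.

20.248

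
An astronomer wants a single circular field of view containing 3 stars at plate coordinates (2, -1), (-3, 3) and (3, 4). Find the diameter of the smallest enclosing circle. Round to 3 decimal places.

6.848

Call the three points A, B, C in the order given.
Side lengths²: AB² = 41, AC² = 26, BC² = 37.
Since AB² = 41 < 37 + 26 = 63, the triangle is acute, so the smallest enclosing circle is the circumcircle.
Circumcentre = (15/58, 113/58), r² = 19721/1682.
Diameter = 2r = 2√(19721/1682) ≈ 6.848.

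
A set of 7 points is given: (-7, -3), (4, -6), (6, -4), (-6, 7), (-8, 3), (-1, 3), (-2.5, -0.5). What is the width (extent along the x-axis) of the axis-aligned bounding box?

max x = 6, min x = -8, so width = 14.

14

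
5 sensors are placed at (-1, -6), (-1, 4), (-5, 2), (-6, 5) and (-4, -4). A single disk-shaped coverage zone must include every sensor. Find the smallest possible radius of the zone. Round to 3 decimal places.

The farthest pair is (-1, -6)–(-6, 5) with squared distance 146. The circle on this segment as diameter has centre (-3.5, -0.5) and r² = 146/4 = 36.5.
Check (-1, 4): distance² to centre = 26.5 ≤ 36.5, so it lies inside.
All remaining points lie in this disk, and no smaller disk contains both endpoints, so this is the minimum enclosing circle.
r = √(36.5) ≈ 6.042.

6.042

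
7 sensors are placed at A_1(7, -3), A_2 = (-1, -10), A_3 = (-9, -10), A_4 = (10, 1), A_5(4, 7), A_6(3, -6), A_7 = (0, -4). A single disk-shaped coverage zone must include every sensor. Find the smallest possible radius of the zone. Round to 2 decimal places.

The minimum enclosing circle is determined by three boundary points: A_3, A_4, A_5.
Their circumcentre is (-7/30, -97/30) with r² = 55189/450.
The farthest remaining point A_1 is at distance² 23569/450 ≤ 55189/450.
r = √(55189/450) ≈ 11.07.

11.07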